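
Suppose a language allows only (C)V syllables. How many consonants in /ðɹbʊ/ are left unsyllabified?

2

The consonants /ð/, /ɹ/ cannot be parsed into a legal (C)V syllable (no codas are permitted; onsets are limited to one consonant).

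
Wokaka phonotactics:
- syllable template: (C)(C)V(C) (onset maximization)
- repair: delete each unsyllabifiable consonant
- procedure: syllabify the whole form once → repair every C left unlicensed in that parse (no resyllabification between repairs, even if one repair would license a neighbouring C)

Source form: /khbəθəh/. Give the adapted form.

hbəθəh

Under (C)(C)V(C), the unsyllabifiable consonants are /k/ (at most one coda consonant is licensed; onsets may contain at most 2 consonants).
Deleting the stranded consonants removes /k/.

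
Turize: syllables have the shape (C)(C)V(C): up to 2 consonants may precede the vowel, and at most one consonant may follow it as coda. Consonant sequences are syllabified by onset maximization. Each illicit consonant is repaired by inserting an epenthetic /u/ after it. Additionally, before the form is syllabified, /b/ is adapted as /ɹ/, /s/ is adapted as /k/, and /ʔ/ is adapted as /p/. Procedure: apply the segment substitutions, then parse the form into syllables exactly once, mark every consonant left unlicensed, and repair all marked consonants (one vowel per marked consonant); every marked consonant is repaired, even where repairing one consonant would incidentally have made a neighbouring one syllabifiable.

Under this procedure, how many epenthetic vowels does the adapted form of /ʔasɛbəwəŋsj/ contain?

After substitution the input is /pakɛɹəwəŋkj/.
The unsyllabifiable consonants are /k/, /j/; each receives one epenthetic vowel.

2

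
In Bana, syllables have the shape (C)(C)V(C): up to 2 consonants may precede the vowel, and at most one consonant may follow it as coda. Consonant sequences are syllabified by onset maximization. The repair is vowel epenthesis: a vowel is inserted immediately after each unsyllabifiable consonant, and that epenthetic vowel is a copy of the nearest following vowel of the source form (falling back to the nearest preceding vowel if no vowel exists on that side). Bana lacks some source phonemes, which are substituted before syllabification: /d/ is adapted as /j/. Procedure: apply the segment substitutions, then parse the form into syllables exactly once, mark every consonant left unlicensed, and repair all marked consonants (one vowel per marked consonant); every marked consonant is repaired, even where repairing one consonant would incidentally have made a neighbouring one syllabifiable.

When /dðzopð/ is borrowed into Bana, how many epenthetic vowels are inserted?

After substitution the input is /jðzopð/.
The unsyllabifiable consonants are /j/, /ð/; each receives one epenthetic vowel.

2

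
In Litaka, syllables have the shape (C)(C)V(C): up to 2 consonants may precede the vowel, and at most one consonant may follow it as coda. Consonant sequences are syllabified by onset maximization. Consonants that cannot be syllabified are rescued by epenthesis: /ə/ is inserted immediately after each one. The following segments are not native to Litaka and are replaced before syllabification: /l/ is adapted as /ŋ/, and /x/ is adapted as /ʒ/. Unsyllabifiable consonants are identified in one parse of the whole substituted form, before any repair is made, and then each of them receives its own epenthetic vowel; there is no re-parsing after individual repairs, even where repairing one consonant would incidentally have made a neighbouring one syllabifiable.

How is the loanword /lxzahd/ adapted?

Substitution: /l/ → /ŋ/, /x/ → /ʒ/, giving /ŋʒzahd/.
Syllabifying with onset maximization leaves /ŋ/, /d/ stranded (at most one coda consonant is licensed; onsets may contain at most 2 consonants).
Inserting the epenthetic vowel yields /ŋ/ → /ŋə/, /d/ → /də/.

ŋəʒzahdə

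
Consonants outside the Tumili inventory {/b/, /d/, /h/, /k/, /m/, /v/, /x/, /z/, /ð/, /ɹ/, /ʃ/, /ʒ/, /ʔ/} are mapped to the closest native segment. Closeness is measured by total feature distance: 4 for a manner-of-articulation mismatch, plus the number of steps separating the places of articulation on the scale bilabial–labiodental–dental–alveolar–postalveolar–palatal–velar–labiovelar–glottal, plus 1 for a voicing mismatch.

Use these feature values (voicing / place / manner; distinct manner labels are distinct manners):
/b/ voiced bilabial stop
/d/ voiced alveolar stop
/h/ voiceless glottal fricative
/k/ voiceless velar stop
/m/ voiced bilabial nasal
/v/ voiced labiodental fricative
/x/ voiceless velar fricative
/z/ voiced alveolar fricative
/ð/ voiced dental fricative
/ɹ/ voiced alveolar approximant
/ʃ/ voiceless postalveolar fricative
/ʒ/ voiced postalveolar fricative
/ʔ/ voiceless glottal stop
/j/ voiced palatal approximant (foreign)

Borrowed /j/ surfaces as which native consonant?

ɹ

/ɹ/ is closest: same manner (approximant), place distance 2 (palatal→alveolar), same voicing; total 2. Next closest is /ʒ/ at distance 5.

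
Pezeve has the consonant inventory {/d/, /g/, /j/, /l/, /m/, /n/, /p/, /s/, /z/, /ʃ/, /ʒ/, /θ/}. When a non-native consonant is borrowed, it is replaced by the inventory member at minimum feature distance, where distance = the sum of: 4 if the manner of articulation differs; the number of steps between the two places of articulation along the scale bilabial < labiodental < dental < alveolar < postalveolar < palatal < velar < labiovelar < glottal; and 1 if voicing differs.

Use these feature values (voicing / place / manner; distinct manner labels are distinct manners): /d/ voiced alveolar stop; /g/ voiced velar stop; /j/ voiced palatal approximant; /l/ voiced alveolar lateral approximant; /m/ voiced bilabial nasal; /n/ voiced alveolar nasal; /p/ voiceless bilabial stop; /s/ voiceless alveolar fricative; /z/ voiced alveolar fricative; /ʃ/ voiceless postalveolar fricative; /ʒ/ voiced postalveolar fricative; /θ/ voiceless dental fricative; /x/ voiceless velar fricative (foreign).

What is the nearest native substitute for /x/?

/ʃ/ is closest: same manner (fricative), place distance 2 (velar→postalveolar), same voicing; total 2. Next closest is /s/ at distance 3.

ʃ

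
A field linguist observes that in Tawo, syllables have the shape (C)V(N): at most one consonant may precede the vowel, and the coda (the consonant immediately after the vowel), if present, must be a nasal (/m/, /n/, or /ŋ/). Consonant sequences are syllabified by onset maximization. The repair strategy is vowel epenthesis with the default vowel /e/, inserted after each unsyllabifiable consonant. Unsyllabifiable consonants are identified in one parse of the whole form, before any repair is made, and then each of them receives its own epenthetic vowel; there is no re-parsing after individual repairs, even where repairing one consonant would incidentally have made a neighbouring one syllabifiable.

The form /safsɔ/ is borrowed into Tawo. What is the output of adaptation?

safesɔ

The consonants /f/ cannot be parsed into a legal (C)V(N) syllable (only a nasal (/m/, /n/, or /ŋ/) is licensed in coda position; onsets are limited to one consonant).
Inserting the epenthetic vowel yields /f/ → /fe/.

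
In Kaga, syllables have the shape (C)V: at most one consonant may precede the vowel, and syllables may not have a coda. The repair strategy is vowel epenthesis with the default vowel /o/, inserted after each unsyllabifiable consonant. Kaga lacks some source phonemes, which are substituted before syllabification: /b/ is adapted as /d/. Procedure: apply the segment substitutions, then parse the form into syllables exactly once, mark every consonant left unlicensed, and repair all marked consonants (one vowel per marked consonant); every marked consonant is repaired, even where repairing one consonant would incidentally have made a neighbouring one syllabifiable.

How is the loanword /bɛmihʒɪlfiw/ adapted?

Substitution: /b/ → /d/, giving /dɛmihʒɪlfiw/.
Syllabifying with onset maximization leaves /h/, /l/, /w/ stranded (no codas are permitted; onsets are limited to one consonant).
Each unlicensed consonant becomes the onset of a new syllable: /h/ → /ho/, /l/ → /lo/, /w/ → /wo/.

dɛmihoʒɪlofiwo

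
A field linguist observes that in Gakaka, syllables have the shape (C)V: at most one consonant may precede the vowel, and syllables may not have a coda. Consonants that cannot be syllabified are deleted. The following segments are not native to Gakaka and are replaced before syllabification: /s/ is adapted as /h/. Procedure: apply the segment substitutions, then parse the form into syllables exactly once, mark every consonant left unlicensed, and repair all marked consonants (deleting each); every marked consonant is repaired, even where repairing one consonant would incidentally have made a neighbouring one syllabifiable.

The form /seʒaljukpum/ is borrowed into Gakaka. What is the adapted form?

Substitution: /s/ → /h/, giving /heʒaljukpum/.
Syllabifying with onset maximization leaves /l/, /k/, /m/ stranded (no codas are permitted; onsets are limited to one consonant).
Each unlicensed consonant is deleted: /l/, /k/, /m/.

heʒajupu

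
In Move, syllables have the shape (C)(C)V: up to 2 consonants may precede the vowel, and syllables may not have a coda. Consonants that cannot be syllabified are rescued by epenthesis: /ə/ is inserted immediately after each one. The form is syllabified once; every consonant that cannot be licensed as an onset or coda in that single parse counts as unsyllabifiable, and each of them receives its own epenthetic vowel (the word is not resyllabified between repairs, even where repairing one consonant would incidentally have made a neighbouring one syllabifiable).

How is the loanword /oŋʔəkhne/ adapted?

Syllabifying with onset maximization leaves /k/ stranded (no codas are permitted; onsets may contain at most 2 consonants).
Each unlicensed consonant becomes the onset of a new syllable: /k/ → /kə/.

oŋʔəkəhne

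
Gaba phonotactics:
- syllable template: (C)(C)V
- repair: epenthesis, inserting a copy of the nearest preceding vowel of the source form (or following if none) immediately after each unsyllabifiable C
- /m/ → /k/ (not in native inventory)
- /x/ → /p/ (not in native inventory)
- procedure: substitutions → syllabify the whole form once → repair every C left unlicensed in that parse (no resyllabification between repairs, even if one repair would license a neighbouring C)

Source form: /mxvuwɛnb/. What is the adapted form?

kupvuwɛnɛbɛ

Substitution: /m/ → /k/, /x/ → /p/, giving /kpvuwɛnb/.
Syllabifying with onset maximization leaves /k/, /n/, /b/ stranded (no codas are permitted; onsets may contain at most 2 consonants).
Inserting the epenthetic vowel yields /k/ → /ku/, /n/ → /nɛ/, /b/ → /bɛ/.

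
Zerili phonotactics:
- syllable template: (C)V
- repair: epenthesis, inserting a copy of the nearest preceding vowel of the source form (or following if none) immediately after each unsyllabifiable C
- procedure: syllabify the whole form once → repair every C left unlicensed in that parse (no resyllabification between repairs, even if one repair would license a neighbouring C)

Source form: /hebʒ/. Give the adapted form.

hebeʒe

Syllabifying with onset maximization leaves /b/, /ʒ/ stranded (no codas are permitted; onsets are limited to one consonant).
Inserting the epenthetic vowel yields /b/ → /be/, /ʒ/ → /ʒe/.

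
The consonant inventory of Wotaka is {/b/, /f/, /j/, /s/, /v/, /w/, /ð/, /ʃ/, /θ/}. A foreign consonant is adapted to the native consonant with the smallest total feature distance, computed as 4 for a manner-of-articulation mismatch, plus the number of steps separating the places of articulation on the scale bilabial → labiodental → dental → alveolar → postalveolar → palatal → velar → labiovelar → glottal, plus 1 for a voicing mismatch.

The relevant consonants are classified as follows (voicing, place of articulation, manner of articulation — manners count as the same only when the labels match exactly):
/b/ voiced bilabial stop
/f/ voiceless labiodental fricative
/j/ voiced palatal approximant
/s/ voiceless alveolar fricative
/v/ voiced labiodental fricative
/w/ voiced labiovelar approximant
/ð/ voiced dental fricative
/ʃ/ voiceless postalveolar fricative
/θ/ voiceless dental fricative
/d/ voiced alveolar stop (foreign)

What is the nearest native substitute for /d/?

b

/b/ is closest: same manner (stop), place distance 3 (alveolar→bilabial), same voicing; total 3. Next closest is /s/ at distance 5.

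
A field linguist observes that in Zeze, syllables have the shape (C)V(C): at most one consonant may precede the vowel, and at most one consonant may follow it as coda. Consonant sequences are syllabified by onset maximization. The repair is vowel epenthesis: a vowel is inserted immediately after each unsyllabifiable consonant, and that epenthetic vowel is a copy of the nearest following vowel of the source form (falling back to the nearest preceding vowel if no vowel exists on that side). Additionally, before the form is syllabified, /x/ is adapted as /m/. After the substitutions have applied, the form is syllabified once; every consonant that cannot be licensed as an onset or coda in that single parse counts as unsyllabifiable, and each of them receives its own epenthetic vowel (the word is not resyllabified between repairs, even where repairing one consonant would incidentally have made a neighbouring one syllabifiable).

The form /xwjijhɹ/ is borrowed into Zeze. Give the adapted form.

miwijijhiɹi

Substitution: /x/ → /m/, giving /mwjijhɹ/.
Under (C)V(C), the unsyllabifiable consonants are /m/, /w/, /h/, /ɹ/ (at most one coda consonant is licensed; onsets are limited to one consonant).
Epenthesis after each stranded consonant: /m/ → /mi/, /w/ → /wi/, /h/ → /hi/, /ɹ/ → /ɹi/.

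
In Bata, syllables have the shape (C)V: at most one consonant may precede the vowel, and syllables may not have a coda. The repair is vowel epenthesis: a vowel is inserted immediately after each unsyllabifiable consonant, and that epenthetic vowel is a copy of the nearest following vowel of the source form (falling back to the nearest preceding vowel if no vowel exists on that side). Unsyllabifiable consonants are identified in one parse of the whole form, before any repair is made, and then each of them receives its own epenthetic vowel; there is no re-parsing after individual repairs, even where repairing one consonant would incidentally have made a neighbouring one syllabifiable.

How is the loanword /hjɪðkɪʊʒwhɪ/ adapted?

hɪjɪðɪkɪʊʒɪwɪhɪ

Under (C)V, the unsyllabifiable consonants are /h/, /ð/, /ʒ/, /w/ (no codas are permitted; onsets are limited to one consonant).
Each unlicensed consonant becomes the onset of a new syllable: /h/ → /hɪ/, /ð/ → /ðɪ/, /ʒ/ → /ʒɪ/, /w/ → /wɪ/.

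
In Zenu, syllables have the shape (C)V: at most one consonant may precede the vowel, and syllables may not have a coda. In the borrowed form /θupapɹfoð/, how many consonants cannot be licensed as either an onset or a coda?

3

Syllabifying with onset maximization leaves /p/, /ɹ/, /ð/ stranded (no codas are permitted; onsets are limited to one consonant).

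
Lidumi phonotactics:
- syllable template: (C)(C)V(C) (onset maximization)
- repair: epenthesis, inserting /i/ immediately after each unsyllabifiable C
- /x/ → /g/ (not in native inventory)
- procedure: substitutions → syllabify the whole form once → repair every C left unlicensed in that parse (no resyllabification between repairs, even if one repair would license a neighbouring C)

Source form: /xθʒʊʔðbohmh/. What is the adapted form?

Substitution: /x/ → /g/, giving /gθʒʊʔðbohmh/.
The consonants /g/, /m/, /h/ cannot be parsed into a legal (C)(C)V(C) syllable (at most one coda consonant is licensed; onsets may contain at most 2 consonants).
Inserting the epenthetic vowel yields /g/ → /gi/, /m/ → /mi/, /h/ → /hi/.

giθʒʊʔðbohmihi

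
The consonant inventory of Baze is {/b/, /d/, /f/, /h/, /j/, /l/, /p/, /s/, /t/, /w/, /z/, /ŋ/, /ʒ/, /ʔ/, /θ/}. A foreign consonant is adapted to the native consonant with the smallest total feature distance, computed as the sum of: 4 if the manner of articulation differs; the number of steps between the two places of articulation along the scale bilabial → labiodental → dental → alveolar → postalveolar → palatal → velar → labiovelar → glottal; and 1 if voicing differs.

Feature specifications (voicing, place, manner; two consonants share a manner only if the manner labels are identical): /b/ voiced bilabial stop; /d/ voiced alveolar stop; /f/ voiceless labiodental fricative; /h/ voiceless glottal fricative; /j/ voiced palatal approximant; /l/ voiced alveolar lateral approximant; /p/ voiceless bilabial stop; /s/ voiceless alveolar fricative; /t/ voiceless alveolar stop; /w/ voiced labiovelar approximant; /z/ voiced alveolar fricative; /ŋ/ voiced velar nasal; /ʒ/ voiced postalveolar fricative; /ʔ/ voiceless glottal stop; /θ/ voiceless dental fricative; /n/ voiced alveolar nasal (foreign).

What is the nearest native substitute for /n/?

ŋ

/ŋ/ is closest: same manner (nasal), place distance 3 (alveolar→velar), same voicing; total 3. Next closest is /d/ at distance 4.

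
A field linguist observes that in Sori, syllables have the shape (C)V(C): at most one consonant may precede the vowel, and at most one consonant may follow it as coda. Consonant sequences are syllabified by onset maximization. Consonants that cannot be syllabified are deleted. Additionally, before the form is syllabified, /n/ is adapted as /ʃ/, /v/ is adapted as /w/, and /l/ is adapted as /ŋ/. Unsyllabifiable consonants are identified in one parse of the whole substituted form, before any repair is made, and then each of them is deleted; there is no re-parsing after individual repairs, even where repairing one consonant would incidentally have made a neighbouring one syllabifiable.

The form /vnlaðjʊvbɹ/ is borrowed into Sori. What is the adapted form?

Substitution: /v/ → /w/, /n/ → /ʃ/, /l/ → /ŋ/, giving /wʃŋaðjʊwbɹ/.
Under (C)V(C), the unsyllabifiable consonants are /w/, /ʃ/, /b/, /ɹ/ (at most one coda consonant is licensed; onsets are limited to one consonant).
Deleting the stranded consonants removes /w/, /ʃ/, /b/, /ɹ/.

ŋaðjʊw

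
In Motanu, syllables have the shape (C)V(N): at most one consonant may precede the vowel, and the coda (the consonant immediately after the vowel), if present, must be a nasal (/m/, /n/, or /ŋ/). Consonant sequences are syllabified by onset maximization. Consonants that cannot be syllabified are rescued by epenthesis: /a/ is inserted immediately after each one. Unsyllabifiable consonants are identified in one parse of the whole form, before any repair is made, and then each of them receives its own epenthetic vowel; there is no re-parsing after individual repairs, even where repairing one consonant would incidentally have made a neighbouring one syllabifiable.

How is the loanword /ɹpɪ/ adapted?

The consonants /ɹ/ cannot be parsed into a legal (C)V(N) syllable (only a nasal (/m/, /n/, or /ŋ/) is licensed in coda position; onsets are limited to one consonant).
Each unlicensed consonant becomes the onset of a new syllable: /ɹ/ → /ɹa/.

ɹapɪ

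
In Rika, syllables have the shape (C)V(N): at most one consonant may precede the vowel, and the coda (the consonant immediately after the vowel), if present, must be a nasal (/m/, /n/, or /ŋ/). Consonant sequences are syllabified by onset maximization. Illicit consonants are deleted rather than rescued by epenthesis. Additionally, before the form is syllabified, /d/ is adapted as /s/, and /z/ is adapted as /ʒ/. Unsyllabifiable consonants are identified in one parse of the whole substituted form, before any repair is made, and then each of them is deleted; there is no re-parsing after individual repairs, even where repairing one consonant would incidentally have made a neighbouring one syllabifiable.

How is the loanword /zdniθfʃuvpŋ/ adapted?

Substitution: /z/ → /ʒ/, /d/ → /s/, giving /ʒsniθfʃuvpŋ/.
Under (C)V(N), the unsyllabifiable consonants are /ʒ/, /s/, /θ/, /f/, /v/, /p/, /ŋ/ (only a nasal (/m/, /n/, or /ŋ/) is licensed in coda position; onsets are limited to one consonant).
Deleting the stranded consonants removes /ʒ/, /s/, /θ/, /f/, /v/, /p/, /ŋ/.

niʃu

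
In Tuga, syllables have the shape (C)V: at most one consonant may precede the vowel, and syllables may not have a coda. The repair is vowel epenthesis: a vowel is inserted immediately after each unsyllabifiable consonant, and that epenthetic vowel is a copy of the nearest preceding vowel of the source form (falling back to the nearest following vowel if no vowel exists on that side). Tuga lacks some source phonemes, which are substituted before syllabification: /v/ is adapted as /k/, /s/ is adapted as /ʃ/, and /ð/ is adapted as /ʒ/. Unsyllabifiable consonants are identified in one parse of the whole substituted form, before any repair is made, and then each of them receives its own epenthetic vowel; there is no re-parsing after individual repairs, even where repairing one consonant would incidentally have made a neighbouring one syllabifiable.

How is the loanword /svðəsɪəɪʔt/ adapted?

ʃəkəʒəʃɪəɪʔɪtɪ

Substitution: /s/ → /ʃ/, /v/ → /k/, /ð/ → /ʒ/, giving /ʃkʒəʃɪəɪʔt/.
Under (C)V, the unsyllabifiable consonants are /ʃ/, /k/, /ʔ/, /t/ (no codas are permitted; onsets are limited to one consonant).
Each unlicensed consonant becomes the onset of a new syllable: /ʃ/ → /ʃə/, /k/ → /kə/, /ʔ/ → /ʔɪ/, /t/ → /tɪ/.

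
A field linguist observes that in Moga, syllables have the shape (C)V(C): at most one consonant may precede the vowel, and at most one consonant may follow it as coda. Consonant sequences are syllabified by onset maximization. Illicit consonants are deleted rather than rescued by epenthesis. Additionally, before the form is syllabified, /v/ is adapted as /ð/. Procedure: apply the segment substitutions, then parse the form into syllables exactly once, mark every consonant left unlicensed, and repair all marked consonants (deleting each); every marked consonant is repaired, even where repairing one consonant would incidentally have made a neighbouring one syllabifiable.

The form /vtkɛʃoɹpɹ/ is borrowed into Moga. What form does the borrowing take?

kɛʃoɹ

Substitution: /v/ → /ð/, giving /ðtkɛʃoɹpɹ/.
Under (C)V(C), the unsyllabifiable consonants are /ð/, /t/, /p/, /ɹ/ (at most one coda consonant is licensed; onsets are limited to one consonant).
Deletion applies to /ð/, /t/, /p/, /ɹ/.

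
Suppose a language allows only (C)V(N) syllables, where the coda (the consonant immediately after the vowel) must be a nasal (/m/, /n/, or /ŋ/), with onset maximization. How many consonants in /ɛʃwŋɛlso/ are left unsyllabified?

3

The consonants /ʃ/, /w/, /l/ cannot be parsed into a legal (C)V(N) syllable (only a nasal (/m/, /n/, or /ŋ/) is licensed in coda position; onsets are limited to one consonant).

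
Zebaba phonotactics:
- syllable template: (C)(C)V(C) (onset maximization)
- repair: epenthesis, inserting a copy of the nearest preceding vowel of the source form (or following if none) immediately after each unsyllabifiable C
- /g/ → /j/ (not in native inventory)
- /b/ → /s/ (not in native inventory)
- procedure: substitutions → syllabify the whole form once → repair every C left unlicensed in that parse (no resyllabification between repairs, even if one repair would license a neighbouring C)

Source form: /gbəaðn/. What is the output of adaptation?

Substitution: /g/ → /j/, /b/ → /s/, giving /jsəaðn/.
Syllabifying with onset maximization leaves /n/ stranded (at most one coda consonant is licensed; onsets may contain at most 2 consonants).
Each unlicensed consonant becomes the onset of a new syllable: /n/ → /na/.

jsəaðna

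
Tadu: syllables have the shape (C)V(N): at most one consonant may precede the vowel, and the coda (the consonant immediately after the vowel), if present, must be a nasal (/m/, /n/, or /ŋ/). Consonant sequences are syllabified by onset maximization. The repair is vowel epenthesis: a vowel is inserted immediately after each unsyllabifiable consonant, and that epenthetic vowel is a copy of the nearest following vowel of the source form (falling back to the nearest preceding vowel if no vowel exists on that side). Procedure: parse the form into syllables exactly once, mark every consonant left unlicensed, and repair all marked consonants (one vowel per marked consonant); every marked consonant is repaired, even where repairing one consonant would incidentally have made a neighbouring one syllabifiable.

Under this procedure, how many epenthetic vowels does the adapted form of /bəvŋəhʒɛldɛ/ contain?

The unsyllabifiable consonants are /v/, /h/, /l/; each receives one epenthetic vowel.

3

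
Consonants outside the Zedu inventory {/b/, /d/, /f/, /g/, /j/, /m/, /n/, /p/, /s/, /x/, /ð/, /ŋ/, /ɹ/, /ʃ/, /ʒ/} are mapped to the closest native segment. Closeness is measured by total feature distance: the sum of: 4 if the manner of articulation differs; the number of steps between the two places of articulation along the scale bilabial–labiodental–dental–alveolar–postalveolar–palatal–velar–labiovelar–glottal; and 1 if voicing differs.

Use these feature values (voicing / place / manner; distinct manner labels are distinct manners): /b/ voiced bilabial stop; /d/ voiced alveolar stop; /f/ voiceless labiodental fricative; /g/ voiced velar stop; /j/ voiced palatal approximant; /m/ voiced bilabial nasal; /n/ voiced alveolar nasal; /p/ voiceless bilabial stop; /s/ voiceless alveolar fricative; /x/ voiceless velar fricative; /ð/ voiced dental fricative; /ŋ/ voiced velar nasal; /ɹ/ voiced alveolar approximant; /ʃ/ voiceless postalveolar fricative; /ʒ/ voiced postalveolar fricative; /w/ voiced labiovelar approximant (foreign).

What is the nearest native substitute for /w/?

j

/j/ is closest: same manner (approximant), place distance 2 (labiovelar→palatal), same voicing; total 2. Next closest is /ɹ/ at distance 4.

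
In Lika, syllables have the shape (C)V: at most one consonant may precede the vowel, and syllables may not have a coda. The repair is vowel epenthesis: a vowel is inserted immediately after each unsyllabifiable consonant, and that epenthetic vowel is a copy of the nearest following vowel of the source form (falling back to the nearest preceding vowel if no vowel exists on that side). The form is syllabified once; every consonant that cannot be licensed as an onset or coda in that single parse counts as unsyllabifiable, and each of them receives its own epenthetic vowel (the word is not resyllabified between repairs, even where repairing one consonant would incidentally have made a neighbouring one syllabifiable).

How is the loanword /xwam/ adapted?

xawama

Under (C)V, the unsyllabifiable consonants are /x/, /m/ (no codas are permitted; onsets are limited to one consonant).
Each unlicensed consonant becomes the onset of a new syllable: /x/ → /xa/, /m/ → /ma/.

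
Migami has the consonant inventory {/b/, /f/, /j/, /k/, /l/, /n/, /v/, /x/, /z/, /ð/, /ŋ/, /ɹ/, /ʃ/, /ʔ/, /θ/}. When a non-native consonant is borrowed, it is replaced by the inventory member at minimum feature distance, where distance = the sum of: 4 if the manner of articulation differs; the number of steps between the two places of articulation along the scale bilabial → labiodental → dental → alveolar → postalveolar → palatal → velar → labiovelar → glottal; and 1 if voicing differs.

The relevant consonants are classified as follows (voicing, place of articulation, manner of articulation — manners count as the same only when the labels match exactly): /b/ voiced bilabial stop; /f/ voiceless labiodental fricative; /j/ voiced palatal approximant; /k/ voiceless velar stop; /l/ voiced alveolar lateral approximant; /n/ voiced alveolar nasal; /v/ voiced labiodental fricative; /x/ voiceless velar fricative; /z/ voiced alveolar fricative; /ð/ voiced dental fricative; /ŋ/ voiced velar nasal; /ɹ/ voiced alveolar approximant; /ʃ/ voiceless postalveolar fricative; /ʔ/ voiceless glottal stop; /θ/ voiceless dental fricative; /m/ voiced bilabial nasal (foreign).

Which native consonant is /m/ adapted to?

n

/n/ is closest: same manner (nasal), place distance 3 (bilabial→alveolar), same voicing; total 3. Next closest is /b/ at distance 4.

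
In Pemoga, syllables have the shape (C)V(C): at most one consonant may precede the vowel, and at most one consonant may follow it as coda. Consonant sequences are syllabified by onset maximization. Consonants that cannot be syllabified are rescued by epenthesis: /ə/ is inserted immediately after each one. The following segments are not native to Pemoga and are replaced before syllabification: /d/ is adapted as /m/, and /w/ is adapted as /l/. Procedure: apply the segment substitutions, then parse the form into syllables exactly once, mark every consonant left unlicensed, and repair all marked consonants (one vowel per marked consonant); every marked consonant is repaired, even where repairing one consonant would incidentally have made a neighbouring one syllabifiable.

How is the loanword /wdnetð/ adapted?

ləmənetðə

Substitution: /w/ → /l/, /d/ → /m/, giving /lmnetð/.
The consonants /l/, /m/, /ð/ cannot be parsed into a legal (C)V(C) syllable (at most one coda consonant is licensed; onsets are limited to one consonant).
Each unlicensed consonant becomes the onset of a new syllable: /l/ → /lə/, /m/ → /mə/, /ð/ → /ðə/.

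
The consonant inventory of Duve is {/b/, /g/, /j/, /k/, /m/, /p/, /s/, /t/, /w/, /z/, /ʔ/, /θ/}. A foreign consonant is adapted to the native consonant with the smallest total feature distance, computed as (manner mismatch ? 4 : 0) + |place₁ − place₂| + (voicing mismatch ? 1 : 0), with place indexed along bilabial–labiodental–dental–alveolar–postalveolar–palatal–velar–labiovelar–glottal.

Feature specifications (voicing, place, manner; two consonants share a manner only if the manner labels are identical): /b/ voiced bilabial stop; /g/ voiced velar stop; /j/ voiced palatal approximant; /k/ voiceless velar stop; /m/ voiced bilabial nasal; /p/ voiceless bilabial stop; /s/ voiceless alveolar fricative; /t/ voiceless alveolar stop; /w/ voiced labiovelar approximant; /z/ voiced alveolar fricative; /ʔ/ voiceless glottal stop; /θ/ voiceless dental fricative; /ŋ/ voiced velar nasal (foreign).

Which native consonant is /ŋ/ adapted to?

g

/g/ is closest: manner differs (nasal→stop, +4), place distance 0 (velar→velar), same voicing; total 4. Next closest is /j/ at distance 5.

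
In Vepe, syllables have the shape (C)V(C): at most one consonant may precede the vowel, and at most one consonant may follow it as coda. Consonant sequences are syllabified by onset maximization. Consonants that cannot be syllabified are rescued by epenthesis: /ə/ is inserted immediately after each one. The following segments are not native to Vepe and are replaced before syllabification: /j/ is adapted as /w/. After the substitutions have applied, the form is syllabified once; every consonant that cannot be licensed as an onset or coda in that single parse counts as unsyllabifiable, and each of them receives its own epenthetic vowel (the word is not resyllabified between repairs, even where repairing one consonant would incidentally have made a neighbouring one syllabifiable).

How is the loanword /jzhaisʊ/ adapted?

Substitution: /j/ → /w/, giving /wzhaisʊ/.
The consonants /w/, /z/ cannot be parsed into a legal (C)V(C) syllable (at most one coda consonant is licensed; onsets are limited to one consonant).
Each unlicensed consonant becomes the onset of a new syllable: /w/ → /wə/, /z/ → /zə/.

wəzəhaisʊ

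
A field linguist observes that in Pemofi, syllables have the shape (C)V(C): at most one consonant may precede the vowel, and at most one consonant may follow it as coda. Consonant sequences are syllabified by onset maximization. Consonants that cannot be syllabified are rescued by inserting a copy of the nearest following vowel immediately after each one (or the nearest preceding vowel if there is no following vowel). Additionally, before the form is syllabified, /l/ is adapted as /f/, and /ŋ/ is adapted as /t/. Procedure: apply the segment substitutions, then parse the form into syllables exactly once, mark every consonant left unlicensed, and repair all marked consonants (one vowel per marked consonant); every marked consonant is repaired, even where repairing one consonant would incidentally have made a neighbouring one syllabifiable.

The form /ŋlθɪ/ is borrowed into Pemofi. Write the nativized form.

tɪfɪθɪ

Substitution: /ŋ/ → /t/, /l/ → /f/, giving /tfθɪ/.
Under (C)V(C), the unsyllabifiable consonants are /t/, /f/ (at most one coda consonant is licensed; onsets are limited to one consonant).
Epenthesis after each stranded consonant: /t/ → /tɪ/, /f/ → /fɪ/.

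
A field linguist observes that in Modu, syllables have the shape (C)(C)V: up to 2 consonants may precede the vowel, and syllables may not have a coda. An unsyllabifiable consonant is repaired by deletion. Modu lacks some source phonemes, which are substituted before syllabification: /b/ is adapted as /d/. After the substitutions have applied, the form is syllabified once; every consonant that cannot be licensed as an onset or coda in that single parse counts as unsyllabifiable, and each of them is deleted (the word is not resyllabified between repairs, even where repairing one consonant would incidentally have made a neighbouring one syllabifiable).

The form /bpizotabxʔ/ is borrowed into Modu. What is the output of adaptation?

dpizota

Substitution: /b/ → /d/, giving /dpizotadxʔ/.
The consonants /d/, /x/, /ʔ/ cannot be parsed into a legal (C)(C)V syllable (no codas are permitted; onsets may contain at most 2 consonants).
Deleting the stranded consonants removes /d/, /x/, /ʔ/.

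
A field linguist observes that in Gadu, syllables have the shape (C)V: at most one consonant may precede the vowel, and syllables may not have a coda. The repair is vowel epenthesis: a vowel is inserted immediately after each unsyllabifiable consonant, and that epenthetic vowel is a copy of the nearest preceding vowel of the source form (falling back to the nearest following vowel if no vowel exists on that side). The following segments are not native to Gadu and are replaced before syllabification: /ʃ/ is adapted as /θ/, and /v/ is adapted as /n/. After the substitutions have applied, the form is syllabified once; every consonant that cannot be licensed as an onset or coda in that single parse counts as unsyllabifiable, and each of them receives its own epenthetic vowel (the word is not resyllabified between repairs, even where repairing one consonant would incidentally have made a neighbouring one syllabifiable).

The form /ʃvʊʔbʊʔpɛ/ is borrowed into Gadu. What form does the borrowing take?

Substitution: /ʃ/ → /θ/, /v/ → /n/, giving /θnʊʔbʊʔpɛ/.
The consonants /θ/, /ʔ/, /ʔ/ cannot be parsed into a legal (C)V syllable (no codas are permitted; onsets are limited to one consonant).
Each unlicensed consonant becomes the onset of a new syllable: /θ/ → /θʊ/, /ʔ/ → /ʔʊ/, /ʔ/ → /ʔʊ/.

θʊnʊʔʊbʊʔʊpɛ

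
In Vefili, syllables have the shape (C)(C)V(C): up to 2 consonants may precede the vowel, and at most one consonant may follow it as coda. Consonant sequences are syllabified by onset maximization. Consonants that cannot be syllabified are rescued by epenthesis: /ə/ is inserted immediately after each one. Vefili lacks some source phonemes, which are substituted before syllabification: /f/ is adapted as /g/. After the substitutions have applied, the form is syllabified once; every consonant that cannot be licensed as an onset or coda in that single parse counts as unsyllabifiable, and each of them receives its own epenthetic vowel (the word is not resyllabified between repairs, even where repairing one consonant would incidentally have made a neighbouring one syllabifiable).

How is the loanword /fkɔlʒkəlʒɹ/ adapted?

Substitution: /f/ → /g/, giving /gkɔlʒkəlʒɹ/.
Under (C)(C)V(C), the unsyllabifiable consonants are /ʒ/, /ɹ/ (at most one coda consonant is licensed; onsets may contain at most 2 consonants).
Epenthesis after each stranded consonant: /ʒ/ → /ʒə/, /ɹ/ → /ɹə/.

gkɔlʒkəlʒəɹə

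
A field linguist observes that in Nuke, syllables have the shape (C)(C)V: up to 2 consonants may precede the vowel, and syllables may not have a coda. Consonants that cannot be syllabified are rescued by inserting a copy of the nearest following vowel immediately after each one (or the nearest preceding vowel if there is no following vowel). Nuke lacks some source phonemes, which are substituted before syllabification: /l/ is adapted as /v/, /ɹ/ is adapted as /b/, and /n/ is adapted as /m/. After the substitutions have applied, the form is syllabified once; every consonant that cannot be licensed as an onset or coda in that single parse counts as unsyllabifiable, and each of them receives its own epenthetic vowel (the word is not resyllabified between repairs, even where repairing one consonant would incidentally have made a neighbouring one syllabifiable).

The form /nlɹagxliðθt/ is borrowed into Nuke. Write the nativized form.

Substitution: /n/ → /m/, /l/ → /v/, /ɹ/ → /b/, giving /mvbagxviðθt/.
Syllabifying with onset maximization leaves /m/, /g/, /ð/, /θ/, /t/ stranded (no codas are permitted; onsets may contain at most 2 consonants).
Inserting the epenthetic vowel yields /m/ → /ma/, /g/ → /gi/, /ð/ → /ði/, /θ/ → /θi/, /t/ → /ti/.

mavbagixviðiθiti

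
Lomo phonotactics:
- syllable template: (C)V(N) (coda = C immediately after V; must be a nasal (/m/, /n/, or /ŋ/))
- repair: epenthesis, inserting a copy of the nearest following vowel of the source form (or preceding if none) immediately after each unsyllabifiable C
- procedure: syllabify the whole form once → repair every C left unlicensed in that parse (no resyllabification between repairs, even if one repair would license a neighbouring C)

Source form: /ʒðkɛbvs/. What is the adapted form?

ʒɛðɛkɛbɛvɛsɛ

Syllabifying with onset maximization leaves /ʒ/, /ð/, /b/, /v/, /s/ stranded (only a nasal (/m/, /n/, or /ŋ/) is licensed in coda position; onsets are limited to one consonant).
Each unlicensed consonant becomes the onset of a new syllable: /ʒ/ → /ʒɛ/, /ð/ → /ðɛ/, /b/ → /bɛ/, /v/ → /vɛ/, /s/ → /sɛ/.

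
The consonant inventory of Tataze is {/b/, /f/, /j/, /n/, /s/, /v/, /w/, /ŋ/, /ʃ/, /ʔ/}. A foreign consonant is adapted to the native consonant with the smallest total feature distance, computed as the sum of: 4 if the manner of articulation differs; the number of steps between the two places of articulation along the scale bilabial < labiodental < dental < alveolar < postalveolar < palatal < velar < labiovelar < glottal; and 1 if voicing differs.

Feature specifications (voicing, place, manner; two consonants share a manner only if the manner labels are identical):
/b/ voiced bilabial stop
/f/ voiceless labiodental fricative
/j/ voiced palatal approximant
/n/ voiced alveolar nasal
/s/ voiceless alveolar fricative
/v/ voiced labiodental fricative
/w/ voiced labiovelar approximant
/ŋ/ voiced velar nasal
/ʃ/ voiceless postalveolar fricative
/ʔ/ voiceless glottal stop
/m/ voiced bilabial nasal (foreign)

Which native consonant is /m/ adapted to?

n

/n/ is closest: same manner (nasal), place distance 3 (bilabial→alveolar), same voicing; total 3. Next closest is /b/ at distance 4.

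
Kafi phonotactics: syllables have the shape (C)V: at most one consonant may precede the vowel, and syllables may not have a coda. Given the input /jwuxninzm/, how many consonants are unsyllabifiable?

5

Under (C)V, the unsyllabifiable consonants are /j/, /x/, /n/, /z/, /m/ (no codas are permitted; onsets are limited to one consonant).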